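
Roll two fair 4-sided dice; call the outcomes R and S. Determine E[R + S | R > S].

5

Outcomes with R > S: (2,1), (3,1), (3,2), (4,1), (4,2), (4,3), each with probability 1/16.
E[R + S | R > S] = (3 + 4 + 5 + 5 + 6 + 7) / 6 = 5.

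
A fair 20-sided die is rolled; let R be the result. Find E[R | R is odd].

10

Given R is odd, R is equally likely to be any of {1, 3, 5, 7, 9, 11, 13, 15, 17, 19}.
E[R | R is odd] = (1 + 3 + 5 + 7 + 9 + 11 + 13 + 15 + 17 + 19) / 10 = 10.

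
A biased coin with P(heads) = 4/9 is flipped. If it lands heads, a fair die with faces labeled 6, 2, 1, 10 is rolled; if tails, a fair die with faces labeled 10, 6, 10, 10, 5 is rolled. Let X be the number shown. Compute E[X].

E[X | heads] = (6+2+1+10)/4 = 19/4.
E[X | tails] = (10+6+10+10+5)/5 = 41/5.
By the law of total expectation,
E[X] = (4/9)·(19/4) + (5/9)·(41/5) = 20/3.

20/3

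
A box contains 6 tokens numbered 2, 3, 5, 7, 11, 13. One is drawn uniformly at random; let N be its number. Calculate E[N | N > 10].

P(N > 10) = 1/3.
Σ over the event: 11·1/6 + 13·1/6 = 4.
E[N | N > 10] = (4) / (1/3) = 12.

12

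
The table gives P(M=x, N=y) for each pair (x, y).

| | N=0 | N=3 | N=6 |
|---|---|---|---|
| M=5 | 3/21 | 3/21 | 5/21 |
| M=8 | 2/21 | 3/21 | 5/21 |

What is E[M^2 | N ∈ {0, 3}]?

P(N ∈ {0, 3}) = 11/21.
Σ M^2·P over the event = 25·(3/21) + 25·(3/21) + 64·(2/21) + 64·(3/21) = 470/21.
E[M^2 | N ∈ {0, 3}] = (470/21) / (11/21) = 470/11.

470/11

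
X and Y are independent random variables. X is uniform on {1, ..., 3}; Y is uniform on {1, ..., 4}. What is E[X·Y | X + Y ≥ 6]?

P(X + Y ≥ 6) = 1/4.
Summing XY·P(x,y) over outcomes with X + Y ≥ 6 gives 29/12.
E[X·Y | X + Y ≥ 6] = (29/12) / (1/4) = 29/3.

29/3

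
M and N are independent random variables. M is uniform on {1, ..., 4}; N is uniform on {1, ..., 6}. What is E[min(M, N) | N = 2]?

7/4

Outcomes with N = 2: (1,2), (2,2), (3,2), (4,2), each with probability 1/24.
E[min(M, N) | N = 2] = (1 + 2 + 2 + 2) / 4 = 7/4.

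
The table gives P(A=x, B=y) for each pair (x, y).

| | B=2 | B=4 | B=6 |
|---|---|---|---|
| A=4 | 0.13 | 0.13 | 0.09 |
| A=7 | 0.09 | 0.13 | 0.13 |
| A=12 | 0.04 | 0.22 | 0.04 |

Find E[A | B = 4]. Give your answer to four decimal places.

P(B = 4) = 0.48.
Σ A·P over the event = 4·(0.13) + 7·(0.13) + 12·(0.22) = 4.07.
E[A | B = 4] = (4.07) / (0.48) = 8.4792.

8.4792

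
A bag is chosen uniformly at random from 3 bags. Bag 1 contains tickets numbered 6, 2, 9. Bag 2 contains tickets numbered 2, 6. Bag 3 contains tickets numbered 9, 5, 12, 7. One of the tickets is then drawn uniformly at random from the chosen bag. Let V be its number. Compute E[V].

E[V | bag 1] = (6+2+9)/3 = 17/3.
E[V | bag 2] = (2+6)/2 = 4.
E[V | bag 3] = (9+5+12+7)/4 = 33/4.
E[V] = (1/3)·(17/3) + (1/3)·(4) + (1/3)·(33/4) = 215/36.

215/36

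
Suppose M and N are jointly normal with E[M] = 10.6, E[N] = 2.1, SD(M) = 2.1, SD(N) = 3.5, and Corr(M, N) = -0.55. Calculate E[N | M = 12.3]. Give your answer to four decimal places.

0.5417

E[N | M=x] = μ_N + ρ(σ_N/σ_M)(x − μ_M) for jointly normal variables.
E[N | M=12.3] = 2.1 + (-0.55)·(3.5/2.1)·(12.3 − (10.6)) = 2.1 + (-0.91667)·(1.7) = 0.5417.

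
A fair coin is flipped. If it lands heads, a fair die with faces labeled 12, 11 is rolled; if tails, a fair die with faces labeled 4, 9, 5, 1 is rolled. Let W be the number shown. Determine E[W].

E[W | heads] = (12+11)/2 = 23/2.
E[W | tails] = (4+9+5+1)/4 = 19/4.
E[W] = (1/2)·(23/2) + (1/2)·(19/4) = 65/8.

65/8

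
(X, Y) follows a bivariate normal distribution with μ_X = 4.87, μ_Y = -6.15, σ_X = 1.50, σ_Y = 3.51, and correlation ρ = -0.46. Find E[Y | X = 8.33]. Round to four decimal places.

-9.8743

The regression of Y on X has slope ρ·σ_Y/σ_X and passes through (μ_X, μ_Y).
E[Y | X=8.33] = -6.15 + (-0.46)·(3.51/1.50)·(8.33 − (4.87)) = -6.15 + (-1.0764)·(3.46) = -9.8743.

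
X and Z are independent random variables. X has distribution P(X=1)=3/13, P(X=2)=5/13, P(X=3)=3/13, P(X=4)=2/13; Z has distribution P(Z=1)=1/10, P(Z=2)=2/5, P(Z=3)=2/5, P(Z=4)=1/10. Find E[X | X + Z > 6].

P(X + Z > 6) = 1/10.
Summing X·P(x,y) over outcomes with X + Z > 6 gives 49/130.
E[X | X + Z > 6] = (49/130) / (1/10) = 49/13.

49/13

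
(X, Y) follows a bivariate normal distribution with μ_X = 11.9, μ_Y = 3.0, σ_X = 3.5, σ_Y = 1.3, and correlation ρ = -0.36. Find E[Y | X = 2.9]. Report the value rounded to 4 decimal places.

For a bivariate normal, E[Y | X=x] = μ_Y + ρ·(σ_Y/σ_X)·(x − μ_X).
E[Y | X=2.9] = 3.0 + (-0.36)·(1.3/3.5)·(2.9 − (11.9)) = 3.0 + (-0.13371)·(-9) = 4.2034.

4.2034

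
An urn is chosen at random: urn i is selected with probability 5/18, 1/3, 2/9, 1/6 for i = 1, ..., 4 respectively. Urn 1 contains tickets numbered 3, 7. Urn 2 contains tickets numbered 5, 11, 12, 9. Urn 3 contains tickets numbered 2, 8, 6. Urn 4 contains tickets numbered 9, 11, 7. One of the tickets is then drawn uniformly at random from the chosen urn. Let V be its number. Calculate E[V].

773/108

E[V | urn 1] = (3+7)/2 = 5.
E[V | urn 2] = (5+11+12+9)/4 = 37/4.
E[V | urn 3] = (2+8+6)/3 = 16/3.
E[V | urn 4] = (9+11+7)/3 = 9.
By the law of total expectation,
E[V] = (5/18)·(5) + (1/3)·(37/4) + (2/9)·(16/3) + (1/6)·(9) = 773/108.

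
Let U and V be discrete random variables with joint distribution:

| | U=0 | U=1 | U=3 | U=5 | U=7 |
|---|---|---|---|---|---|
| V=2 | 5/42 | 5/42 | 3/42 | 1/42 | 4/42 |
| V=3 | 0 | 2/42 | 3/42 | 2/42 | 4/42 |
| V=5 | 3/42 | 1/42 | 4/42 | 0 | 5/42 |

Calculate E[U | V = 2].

47/18

P(V = 2) = 3/7.
Σ U·P over the event = 0·(5/42) + 1·(5/42) + 3·(3/42) + 5·(1/42) + 7·(4/42) = 47/42.
E[U | V = 2] = (47/42) / (3/7) = 47/18.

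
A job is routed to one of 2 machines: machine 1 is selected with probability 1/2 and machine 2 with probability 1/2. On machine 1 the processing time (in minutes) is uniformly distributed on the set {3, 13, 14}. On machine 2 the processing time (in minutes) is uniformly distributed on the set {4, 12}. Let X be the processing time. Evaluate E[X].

9

E[X | machine 1] = (3+13+14)/3 = 10.
E[X | machine 2] = (4+12)/2 = 8.
E[X] = (1/2)·(10) + (1/2)·(8) = 9.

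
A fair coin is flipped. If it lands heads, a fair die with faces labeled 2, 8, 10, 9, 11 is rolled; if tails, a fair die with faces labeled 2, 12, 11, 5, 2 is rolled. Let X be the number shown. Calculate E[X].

E[X | heads] = (2+8+10+9+11)/5 = 8.
E[X | tails] = (2+12+11+5+2)/5 = 32/5.
E[X] = (1/2)·(8) + (1/2)·(32/5) = 36/5.

36/5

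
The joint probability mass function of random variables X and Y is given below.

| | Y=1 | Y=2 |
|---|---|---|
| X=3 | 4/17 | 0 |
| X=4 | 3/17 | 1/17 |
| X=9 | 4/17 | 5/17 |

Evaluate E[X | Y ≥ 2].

P(Y ≥ 2) = 6/17.
Summing X·P(X=x,Y=y) over the conditioning event gives 49/17.
E[X | Y ≥ 2] = (49/17) / (6/17) = 49/6.

49/6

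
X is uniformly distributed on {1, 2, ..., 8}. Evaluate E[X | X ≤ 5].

3

Given X ≤ 5, X is equally likely to be any of {1, 2, 3, 4, 5}.
E[X | X ≤ 5] = (1 + 2 + 3 + 4 + 5) / 5 = 3.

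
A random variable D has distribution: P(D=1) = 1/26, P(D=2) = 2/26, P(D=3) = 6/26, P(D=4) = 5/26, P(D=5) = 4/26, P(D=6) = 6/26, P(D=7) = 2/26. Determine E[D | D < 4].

P(D < 4) = 9/26.
Σ over the event: 1·1/26 + 2·1/13 + 3·3/13 = 23/26.
E[D | D < 4] = (23/26) / (9/26) = 23/9.

23/9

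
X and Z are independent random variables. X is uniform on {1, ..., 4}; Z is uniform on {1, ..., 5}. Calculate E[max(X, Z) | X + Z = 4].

8/3

Outcomes with X + Z = 4: (1,3), (2,2), (3,1), each with probability 1/20.
E[max(X, Z) | X + Z = 4] = (3 + 2 + 3) / 3 = 8/3.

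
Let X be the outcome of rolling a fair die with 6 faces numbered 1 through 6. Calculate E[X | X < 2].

Given X < 2, X is equally likely to be any of {1}.
E[X | X < 2] = (1) / 1 = 1.

1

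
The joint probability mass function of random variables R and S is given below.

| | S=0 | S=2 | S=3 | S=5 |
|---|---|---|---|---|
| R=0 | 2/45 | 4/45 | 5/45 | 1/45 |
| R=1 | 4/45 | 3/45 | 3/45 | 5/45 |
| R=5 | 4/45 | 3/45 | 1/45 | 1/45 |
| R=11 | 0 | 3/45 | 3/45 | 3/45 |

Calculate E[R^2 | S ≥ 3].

P(S ≥ 3) = 22/45.
Σ R^2·P over the event = 0·(5/45) + 0·(1/45) + 1·(3/45) + 1·(5/45) + 25·(1/45) + 25·(1/45) + 121·(3/45) + 121·(3/45) = 784/45.
E[R^2 | S ≥ 3] = (784/45) / (22/45) = 392/11.

392/11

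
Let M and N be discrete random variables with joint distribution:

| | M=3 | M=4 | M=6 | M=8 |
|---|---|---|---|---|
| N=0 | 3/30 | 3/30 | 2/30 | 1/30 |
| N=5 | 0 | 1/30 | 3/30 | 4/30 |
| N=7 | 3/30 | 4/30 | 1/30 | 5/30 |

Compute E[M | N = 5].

27/4

P(N = 5) = 4/15.
Σ M·P over the event = 4·(1/30) + 6·(3/30) + 8·(4/30) = 9/5.
E[M | N = 5] = (9/5) / (4/15) = 27/4.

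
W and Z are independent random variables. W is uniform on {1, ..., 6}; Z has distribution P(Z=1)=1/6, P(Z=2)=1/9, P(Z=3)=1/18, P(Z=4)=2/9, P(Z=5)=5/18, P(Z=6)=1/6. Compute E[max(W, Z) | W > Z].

P(W > Z) = 13/36.
Summing max(W,Z)·P(x,y) over outcomes with W > Z gives 185/108.
E[max(W, Z) | W > Z] = (185/108) / (13/36) = 185/39.

185/39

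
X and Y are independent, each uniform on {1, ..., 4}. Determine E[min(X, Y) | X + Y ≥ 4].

27/13

P(X + Y ≥ 4) = 13/16.
Summing min(X,Y)·P(x,y) over outcomes with X + Y ≥ 4 gives 27/16.
E[min(X, Y) | X + Y ≥ 4] = (27/16) / (13/16) = 27/13.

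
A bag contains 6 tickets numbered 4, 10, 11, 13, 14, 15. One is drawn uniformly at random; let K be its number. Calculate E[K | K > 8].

P(K > 8) = 5/6.
Σ over the event: 10·1/6 + 11·1/6 + 13·1/6 + 14·1/6 + 15·1/6 = 21/2.
E[K | K > 8] = (21/2) / (5/6) = 63/5.

63/5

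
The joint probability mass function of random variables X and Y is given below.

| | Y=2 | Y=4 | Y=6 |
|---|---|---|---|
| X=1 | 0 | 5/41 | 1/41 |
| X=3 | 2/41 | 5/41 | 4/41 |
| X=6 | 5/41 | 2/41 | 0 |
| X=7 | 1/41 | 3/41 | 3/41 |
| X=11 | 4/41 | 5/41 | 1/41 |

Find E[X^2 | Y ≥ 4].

P(Y ≥ 4) = 29/41.
Summing X^2·P(X=x,Y=y) over the conditioning event gives 1179/41.
E[X^2 | Y ≥ 4] = (1179/41) / (29/41) = 1179/29.

1179/29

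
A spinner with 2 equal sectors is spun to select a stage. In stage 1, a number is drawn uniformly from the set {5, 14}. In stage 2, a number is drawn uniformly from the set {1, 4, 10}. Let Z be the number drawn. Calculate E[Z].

29/4

E[Z | stage 1] = (5+14)/2 = 19/2.
E[Z | stage 2] = (1+4+10)/3 = 5.
E[Z] = (1/2)·(19/2) + (1/2)·(5) = 29/4.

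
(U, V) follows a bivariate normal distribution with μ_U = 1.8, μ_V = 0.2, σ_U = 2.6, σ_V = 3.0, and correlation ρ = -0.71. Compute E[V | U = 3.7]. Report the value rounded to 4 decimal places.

-1.3565

For a bivariate normal, E[V | U=x] = μ_V + ρ·(σ_V/σ_U)·(x − μ_U).
E[V | U=3.7] = 0.2 + (-0.71)·(3.0/2.6)·(3.7 − (1.8)) = 0.2 + (-0.81923)·(1.9) = -1.3565.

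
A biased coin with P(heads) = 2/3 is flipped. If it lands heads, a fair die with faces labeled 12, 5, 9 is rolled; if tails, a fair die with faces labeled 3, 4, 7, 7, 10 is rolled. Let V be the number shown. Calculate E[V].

353/45

E[V | heads] = (12+5+9)/3 = 26/3.
E[V | tails] = (3+4+7+7+10)/5 = 31/5.
E[V] = (2/3)·(26/3) + (1/3)·(31/5) = 353/45.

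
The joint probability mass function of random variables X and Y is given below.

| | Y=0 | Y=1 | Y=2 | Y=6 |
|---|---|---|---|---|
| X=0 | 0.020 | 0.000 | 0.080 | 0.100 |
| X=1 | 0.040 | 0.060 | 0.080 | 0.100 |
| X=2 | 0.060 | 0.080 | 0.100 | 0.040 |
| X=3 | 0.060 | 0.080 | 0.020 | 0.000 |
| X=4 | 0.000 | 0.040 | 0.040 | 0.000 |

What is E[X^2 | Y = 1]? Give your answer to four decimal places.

6.6923

P(Y = 1) = 0.260.
Summing X^2·P(X=x,Y=y) over the conditioning event gives 1.740.
E[X^2 | Y = 1] = (1.740) / (0.260) = 6.6923.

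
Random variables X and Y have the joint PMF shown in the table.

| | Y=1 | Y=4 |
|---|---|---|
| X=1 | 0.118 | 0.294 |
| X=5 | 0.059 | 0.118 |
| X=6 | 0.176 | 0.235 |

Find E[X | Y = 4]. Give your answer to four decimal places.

3.5456

P(Y = 4) = 0.647.
Σ X·P over the event = 1·(0.294) + 5·(0.118) + 6·(0.235) = 2.294.
E[X | Y = 4] = (2.294) / (0.647) = 3.5456.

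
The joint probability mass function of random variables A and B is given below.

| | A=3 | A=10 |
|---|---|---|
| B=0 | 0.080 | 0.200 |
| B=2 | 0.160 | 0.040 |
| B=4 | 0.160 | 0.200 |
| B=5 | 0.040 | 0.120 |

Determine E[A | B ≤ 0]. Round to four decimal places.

P(B ≤ 0) = 0.280.
Σ A·P over the event = 3·(0.080) + 10·(0.200) = 2.240.
E[A | B ≤ 0] = (2.240) / (0.280) = 8.0000.

8.0000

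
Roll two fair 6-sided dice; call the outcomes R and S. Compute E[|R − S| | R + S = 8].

12/5

Outcomes with R + S = 8: (2,6), (3,5), (4,4), (5,3), (6,2), each with probability 1/36.
E[|R − S| | R + S = 8] = (4 + 2 + 0 + 2 + 4) / 5 = 12/5.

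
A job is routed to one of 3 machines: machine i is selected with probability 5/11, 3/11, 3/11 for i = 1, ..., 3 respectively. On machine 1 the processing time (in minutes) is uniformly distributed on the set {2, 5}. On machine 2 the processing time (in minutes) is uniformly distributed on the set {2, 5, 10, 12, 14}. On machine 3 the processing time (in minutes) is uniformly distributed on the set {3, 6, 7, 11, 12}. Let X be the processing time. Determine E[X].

667/110

E[X | machine 1] = (2+5)/2 = 7/2.
E[X | machine 2] = (2+5+10+12+14)/5 = 43/5.
E[X | machine 3] = (3+6+7+11+12)/5 = 39/5.
By the law of total expectation,
E[X] = (5/11)·(7/2) + (3/11)·(43/5) + (3/11)·(39/5) = 667/110.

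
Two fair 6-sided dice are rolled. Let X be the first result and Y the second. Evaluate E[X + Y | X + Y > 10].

34/3

Outcomes with X + Y > 10: (5,6), (6,5), (6,6), each with probability 1/36.
E[X + Y | X + Y > 10] = (11 + 11 + 12) / 3 = 34/3.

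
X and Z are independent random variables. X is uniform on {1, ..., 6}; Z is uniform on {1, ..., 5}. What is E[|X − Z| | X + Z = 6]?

P(X + Z = 6) = 1/6.
Summing |X−Z|·P(x,y) over outcomes with X + Z = 6 gives 2/5.
E[|X − Z| | X + Z = 6] = (2/5) / (1/6) = 12/5.

12/5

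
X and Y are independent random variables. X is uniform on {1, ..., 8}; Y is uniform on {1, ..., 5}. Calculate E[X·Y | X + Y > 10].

P(X + Y > 10) = 3/20.
Summing XY·P(x,y) over outcomes with X + Y > 10 gives 189/40.
E[X·Y | X + Y > 10] = (189/40) / (3/20) = 63/2.

63/2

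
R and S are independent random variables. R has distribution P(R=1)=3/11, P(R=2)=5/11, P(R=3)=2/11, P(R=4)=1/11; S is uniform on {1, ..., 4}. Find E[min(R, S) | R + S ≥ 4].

64/33

P(R + S ≥ 4) = 3/4.
Summing min(R,S)·P(x,y) over outcomes with R + S ≥ 4 gives 16/11.
E[min(R, S) | R + S ≥ 4] = (16/11) / (3/4) = 64/33.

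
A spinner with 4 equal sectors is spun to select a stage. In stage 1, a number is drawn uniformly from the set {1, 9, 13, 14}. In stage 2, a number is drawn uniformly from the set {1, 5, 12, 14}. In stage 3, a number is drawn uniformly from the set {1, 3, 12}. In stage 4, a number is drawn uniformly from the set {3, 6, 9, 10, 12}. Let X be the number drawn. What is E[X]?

367/48

E[X | stage 1] = (1+9+13+14)/4 = 37/4.
E[X | stage 2] = (1+5+12+14)/4 = 8.
E[X | stage 3] = (1+3+12)/3 = 16/3.
E[X | stage 4] = (3+6+9+10+12)/5 = 8.
E[X] = (1/4)·(37/4) + (1/4)·(8) + (1/4)·(16/3) + (1/4)·(8) = 367/48.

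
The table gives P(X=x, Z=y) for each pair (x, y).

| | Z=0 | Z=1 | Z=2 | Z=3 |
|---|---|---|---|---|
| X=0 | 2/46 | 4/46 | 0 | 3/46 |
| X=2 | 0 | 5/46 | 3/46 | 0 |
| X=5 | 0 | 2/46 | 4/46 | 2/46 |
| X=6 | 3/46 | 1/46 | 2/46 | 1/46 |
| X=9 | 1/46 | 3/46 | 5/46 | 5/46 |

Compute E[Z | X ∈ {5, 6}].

P(X ∈ {5, 6}) = 15/46.
Σ Z·P over the event = 1·(2/46) + 2·(4/46) + 3·(2/46) + 0·(3/46) + 1·(1/46) + 2·(2/46) + 3·(1/46) = 12/23.
E[Z | X ∈ {5, 6}] = (12/23) / (15/46) = 8/5.

8/5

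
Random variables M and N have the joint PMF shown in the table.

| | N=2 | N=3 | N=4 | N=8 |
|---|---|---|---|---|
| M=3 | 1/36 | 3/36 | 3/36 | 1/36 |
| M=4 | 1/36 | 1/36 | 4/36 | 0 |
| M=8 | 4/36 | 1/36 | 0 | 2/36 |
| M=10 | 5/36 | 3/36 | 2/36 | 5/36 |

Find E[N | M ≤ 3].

P(M ≤ 3) = 2/9.
Σ N·P over the event = 2·(1/36) + 3·(3/36) + 4·(3/36) + 8·(1/36) = 31/36.
E[N | M ≤ 3] = (31/36) / (2/9) = 31/8.

31/8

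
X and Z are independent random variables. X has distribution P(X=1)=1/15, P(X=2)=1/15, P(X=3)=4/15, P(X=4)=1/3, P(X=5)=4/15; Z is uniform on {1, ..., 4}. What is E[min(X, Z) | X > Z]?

83/40

P(X > Z) = 2/3.
Summing min(X,Z)·P(x,y) over outcomes with X > Z gives 83/60.
E[min(X, Z) | X > Z] = (83/60) / (2/3) = 83/40.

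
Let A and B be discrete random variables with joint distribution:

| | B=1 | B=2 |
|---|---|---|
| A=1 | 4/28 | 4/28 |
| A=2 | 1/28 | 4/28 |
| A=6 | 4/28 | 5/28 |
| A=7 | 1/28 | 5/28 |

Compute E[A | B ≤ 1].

P(B ≤ 1) = 5/14.
Summing A·P(A=x,B=y) over the conditioning event gives 37/28.
E[A | B ≤ 1] = (37/28) / (5/14) = 37/10.

37/10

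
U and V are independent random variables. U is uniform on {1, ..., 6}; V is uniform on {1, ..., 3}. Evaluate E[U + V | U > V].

P(U > V) = 2/3.
Summing (U+V)·P(x,y) over outcomes with U > V gives 25/6.
E[U + V | U > V] = (25/6) / (2/3) = 25/4.

25/4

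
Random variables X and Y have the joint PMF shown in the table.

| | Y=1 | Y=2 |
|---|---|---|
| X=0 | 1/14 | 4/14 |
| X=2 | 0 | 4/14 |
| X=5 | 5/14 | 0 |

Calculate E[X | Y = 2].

P(Y = 2) = 4/7.
Σ X·P over the event = 0·(4/14) + 2·(4/14) = 4/7.
E[X | Y = 2] = (4/7) / (4/7) = 1.

1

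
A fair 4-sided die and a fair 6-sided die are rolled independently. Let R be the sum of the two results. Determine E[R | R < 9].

116/21

P(R < 9) = 7/8.
Σ over the event: 2·1/24 + 3·1/12 + 4·1/8 + 5·1/6 + 6·1/6 + 7·1/6 + 8·1/8 = 29/6.
E[R | R < 9] = (29/6) / (7/8) = 116/21.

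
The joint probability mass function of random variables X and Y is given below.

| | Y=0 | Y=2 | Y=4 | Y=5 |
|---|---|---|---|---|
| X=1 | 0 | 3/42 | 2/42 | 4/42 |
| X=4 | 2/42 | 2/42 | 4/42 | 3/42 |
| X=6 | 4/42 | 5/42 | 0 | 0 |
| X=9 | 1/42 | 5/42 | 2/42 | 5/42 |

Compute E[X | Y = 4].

9/2

P(Y = 4) = 4/21.
Σ X·P over the event = 1·(2/42) + 4·(4/42) + 9·(2/42) = 6/7.
E[X | Y = 4] = (6/7) / (4/21) = 9/2.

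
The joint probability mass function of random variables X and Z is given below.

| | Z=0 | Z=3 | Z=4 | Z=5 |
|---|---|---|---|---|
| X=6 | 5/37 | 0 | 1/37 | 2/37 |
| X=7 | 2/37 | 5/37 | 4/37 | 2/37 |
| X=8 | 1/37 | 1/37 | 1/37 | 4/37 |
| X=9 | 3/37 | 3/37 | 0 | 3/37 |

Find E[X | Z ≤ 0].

P(Z ≤ 0) = 11/37.
Σ X·P over the event = 6·(5/37) + 7·(2/37) + 8·(1/37) + 9·(3/37) = 79/37.
E[X | Z ≤ 0] = (79/37) / (11/37) = 79/11.

79/11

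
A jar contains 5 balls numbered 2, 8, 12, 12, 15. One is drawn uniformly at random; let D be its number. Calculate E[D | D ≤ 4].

2

P(D ≤ 4) = 1/5.
Σ over the event: 2·1/5 = 2/5.
E[D | D ≤ 4] = (2/5) / (1/5) = 2.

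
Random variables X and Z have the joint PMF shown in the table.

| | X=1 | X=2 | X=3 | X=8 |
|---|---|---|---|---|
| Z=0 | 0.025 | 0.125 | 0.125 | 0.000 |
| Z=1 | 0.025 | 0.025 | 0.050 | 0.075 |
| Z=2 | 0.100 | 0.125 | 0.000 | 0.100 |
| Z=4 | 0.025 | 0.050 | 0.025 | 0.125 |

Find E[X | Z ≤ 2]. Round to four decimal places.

P(Z ≤ 2) = 0.775.
Summing X·P(X=x,Z=y) over the conditioning event gives 2.625.
E[X | Z ≤ 2] = (2.625) / (0.775) = 3.3871.

3.3871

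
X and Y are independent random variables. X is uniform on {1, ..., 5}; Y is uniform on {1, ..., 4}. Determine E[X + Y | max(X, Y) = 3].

24/5

Outcomes with max(X, Y) = 3: (1,3), (2,3), (3,1), (3,2), (3,3), each with probability 1/20.
E[X + Y | max(X, Y) = 3] = (4 + 5 + 4 + 5 + 6) / 5 = 24/5.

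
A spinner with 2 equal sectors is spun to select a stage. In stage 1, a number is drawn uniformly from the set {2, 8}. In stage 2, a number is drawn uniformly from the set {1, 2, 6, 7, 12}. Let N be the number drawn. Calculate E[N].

E[N | stage 1] = (2+8)/2 = 5.
E[N | stage 2] = (1+2+6+7+12)/5 = 28/5.
E[N] = (1/2)·(5) + (1/2)·(28/5) = 53/10.

53/10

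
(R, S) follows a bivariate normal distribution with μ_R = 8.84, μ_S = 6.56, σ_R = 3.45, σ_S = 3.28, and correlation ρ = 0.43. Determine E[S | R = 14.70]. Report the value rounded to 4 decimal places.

For a bivariate normal, E[S | R=x] = μ_S + ρ·(σ_S/σ_R)·(x − μ_R).
E[S | R=14.70] = 6.56 + (0.43)·(3.28/3.45)·(14.70 − (8.84)) = 6.56 + (0.40881)·(5.86) = 8.9556.

8.9556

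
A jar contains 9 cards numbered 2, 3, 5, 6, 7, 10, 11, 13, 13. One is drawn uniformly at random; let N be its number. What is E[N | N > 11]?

13

P(N > 11) = 2/9.
Σ over the event: 13·2/9 = 26/9.
E[N | N > 11] = (26/9) / (2/9) = 13.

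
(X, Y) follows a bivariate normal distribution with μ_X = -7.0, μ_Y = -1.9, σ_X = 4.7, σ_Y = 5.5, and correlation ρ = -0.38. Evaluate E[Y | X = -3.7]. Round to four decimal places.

-3.3674

E[Y | X=x] = μ_Y + ρ(σ_Y/σ_X)(x − μ_X) for jointly normal variables.
E[Y | X=-3.7] = -1.9 + (-0.38)·(5.5/4.7)·(-3.7 − (-7.0)) = -1.9 + (-0.44468)·(3.3) = -3.3674.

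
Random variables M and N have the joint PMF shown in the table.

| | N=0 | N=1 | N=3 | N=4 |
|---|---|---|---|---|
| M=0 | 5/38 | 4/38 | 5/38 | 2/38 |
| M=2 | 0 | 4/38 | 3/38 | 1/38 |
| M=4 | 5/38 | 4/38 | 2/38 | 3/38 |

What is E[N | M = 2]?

17/8

P(M = 2) = 4/19.
Σ N·P over the event = 1·(4/38) + 3·(3/38) + 4·(1/38) = 17/38.
E[N | M = 2] = (17/38) / (4/19) = 17/8.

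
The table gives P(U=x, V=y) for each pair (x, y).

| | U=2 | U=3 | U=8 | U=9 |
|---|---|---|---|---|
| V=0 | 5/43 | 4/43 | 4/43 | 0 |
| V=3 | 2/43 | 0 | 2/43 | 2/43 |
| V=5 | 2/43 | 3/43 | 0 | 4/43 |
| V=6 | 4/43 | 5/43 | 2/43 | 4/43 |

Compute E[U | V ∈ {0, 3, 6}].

P(V ∈ {0, 3, 6}) = 34/43.
Summing U·P(U=x,V=y) over the conditioning event gives 167/43.
E[U | V ∈ {0, 3, 6}] = (167/43) / (34/43) = 167/34.

167/34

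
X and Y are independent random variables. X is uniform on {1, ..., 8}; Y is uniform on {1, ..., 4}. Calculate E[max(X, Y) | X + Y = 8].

Outcomes with X + Y = 8: (4,4), (5,3), (6,2), (7,1), each with probability 1/32.
E[max(X, Y) | X + Y = 8] = (4 + 5 + 6 + 7) / 4 = 11/2.

11/2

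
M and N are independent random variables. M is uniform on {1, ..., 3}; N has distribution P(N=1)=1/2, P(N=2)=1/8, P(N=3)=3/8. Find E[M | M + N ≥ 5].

P(M + N ≥ 5) = 7/24.
Summing M·P(x,y) over outcomes with M + N ≥ 5 gives 3/4.
E[M | M + N ≥ 5] = (3/4) / (7/24) = 18/7.

18/7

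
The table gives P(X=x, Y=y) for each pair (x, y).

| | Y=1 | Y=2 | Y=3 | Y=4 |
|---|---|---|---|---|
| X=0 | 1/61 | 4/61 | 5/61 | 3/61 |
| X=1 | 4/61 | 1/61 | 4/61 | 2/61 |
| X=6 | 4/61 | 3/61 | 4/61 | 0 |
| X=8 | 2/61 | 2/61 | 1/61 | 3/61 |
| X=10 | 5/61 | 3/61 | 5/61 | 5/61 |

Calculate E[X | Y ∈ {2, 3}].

151/32

P(Y ∈ {2, 3}) = 32/61.
Summing X·P(X=x,Y=y) over the conditioning event gives 151/61.
E[X | Y ∈ {2, 3}] = (151/61) / (32/61) = 151/32.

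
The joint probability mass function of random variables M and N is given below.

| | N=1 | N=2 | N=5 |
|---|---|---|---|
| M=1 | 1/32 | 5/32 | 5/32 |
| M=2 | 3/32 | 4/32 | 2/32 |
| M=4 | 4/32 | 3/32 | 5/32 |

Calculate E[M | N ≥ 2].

9/4

P(N ≥ 2) = 3/4.
Σ M·P over the event = 1·(5/32) + 1·(5/32) + 2·(4/32) + 2·(2/32) + 4·(3/32) + 4·(5/32) = 27/16.
E[M | N ≥ 2] = (27/16) / (3/4) = 9/4.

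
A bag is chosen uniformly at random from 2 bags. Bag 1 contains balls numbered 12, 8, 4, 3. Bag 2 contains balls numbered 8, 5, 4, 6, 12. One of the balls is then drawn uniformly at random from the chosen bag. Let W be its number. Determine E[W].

E[W | bag 1] = (12+8+4+3)/4 = 27/4.
E[W | bag 2] = (8+5+4+6+12)/5 = 7.
E[W] = (1/2)·(27/4) + (1/2)·(7) = 55/8.

55/8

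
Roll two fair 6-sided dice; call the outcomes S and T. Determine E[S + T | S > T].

P(S > T) = 5/12.
Summing (S+T)·P(x,y) over outcomes with S > T gives 35/12.
E[S + T | S > T] = (35/12) / (5/12) = 7.

7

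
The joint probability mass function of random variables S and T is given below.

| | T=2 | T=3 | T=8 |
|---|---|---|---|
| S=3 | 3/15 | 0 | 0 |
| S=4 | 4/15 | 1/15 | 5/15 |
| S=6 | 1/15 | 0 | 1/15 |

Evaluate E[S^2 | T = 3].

P(T = 3) = 1/15.
Σ S^2·P over the event = 16·(1/15) = 16/15.
E[S^2 | T = 3] = (16/15) / (1/15) = 16.

16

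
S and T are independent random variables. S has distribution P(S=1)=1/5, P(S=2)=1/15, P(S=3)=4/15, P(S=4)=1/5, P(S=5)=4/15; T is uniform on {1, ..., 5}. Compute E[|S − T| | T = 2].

P(T = 2) = 1/5.
Summing |S−T|·P(x,y) over outcomes with T = 2 gives 1/3.
E[|S − T| | T = 2] = (1/3) / (1/5) = 5/3.

5/3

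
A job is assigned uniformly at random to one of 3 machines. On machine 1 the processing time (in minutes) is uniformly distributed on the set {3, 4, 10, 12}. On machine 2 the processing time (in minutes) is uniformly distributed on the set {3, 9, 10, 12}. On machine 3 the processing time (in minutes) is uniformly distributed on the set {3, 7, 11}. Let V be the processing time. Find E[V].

E[V | machine 1] = (3+4+10+12)/4 = 29/4.
E[V | machine 2] = (3+9+10+12)/4 = 17/2.
E[V | machine 3] = (3+7+11)/3 = 7.
By the law of total expectation,
E[V] = (1/3)·(29/4) + (1/3)·(17/2) + (1/3)·(7) = 91/12.

91/12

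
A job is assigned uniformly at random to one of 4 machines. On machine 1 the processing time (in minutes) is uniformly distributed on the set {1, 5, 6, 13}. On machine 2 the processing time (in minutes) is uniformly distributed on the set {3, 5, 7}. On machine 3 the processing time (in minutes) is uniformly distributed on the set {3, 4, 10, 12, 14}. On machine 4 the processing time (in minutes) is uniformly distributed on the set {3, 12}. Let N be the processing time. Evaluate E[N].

547/80

E[N | machine 1] = (1+5+6+13)/4 = 25/4.
E[N | machine 2] = (3+5+7)/3 = 5.
E[N | machine 3] = (3+4+10+12+14)/5 = 43/5.
E[N | machine 4] = (3+12)/2 = 15/2.
By the law of total expectation,
E[N] = (1/4)·(25/4) + (1/4)·(5) + (1/4)·(43/5) + (1/4)·(15/2) = 547/80.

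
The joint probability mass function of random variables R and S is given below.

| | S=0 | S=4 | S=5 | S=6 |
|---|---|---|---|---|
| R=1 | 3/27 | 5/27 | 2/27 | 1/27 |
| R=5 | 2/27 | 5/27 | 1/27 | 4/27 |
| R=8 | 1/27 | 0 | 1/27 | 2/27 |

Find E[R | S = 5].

15/4

P(S = 5) = 4/27.
Σ R·P over the event = 1·(2/27) + 5·(1/27) + 8·(1/27) = 5/9.
E[R | S = 5] = (5/9) / (4/27) = 15/4.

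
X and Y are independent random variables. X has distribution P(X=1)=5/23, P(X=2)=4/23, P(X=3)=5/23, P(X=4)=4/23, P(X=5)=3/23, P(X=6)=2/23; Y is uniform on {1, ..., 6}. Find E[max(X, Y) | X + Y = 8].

P(X + Y = 8) = 3/23.
Summing max(X,Y)·P(x,y) over outcomes with X + Y = 8 gives 2/3.
E[max(X, Y) | X + Y = 8] = (2/3) / (3/23) = 46/9.

46/9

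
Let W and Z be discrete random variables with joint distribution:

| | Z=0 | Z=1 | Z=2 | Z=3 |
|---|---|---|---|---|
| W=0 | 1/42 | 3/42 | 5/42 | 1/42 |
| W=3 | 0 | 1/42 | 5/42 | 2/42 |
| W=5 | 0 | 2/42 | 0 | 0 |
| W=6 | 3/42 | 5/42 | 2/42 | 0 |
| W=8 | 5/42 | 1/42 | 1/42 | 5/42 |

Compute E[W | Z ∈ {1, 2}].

86/25

P(Z ∈ {1, 2}) = 25/42.
Summing W·P(W=x,Z=y) over the conditioning event gives 43/21.
E[W | Z ∈ {1, 2}] = (43/21) / (25/42) = 86/25.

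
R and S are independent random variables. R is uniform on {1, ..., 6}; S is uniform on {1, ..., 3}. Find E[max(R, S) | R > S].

53/12

P(R > S) = 2/3.
Summing max(R,S)·P(x,y) over outcomes with R > S gives 53/18.
E[max(R, S) | R > S] = (53/18) / (2/3) = 53/12.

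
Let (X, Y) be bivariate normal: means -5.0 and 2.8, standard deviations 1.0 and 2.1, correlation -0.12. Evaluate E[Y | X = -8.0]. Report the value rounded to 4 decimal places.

The regression of Y on X has slope ρ·σ_Y/σ_X and passes through (μ_X, μ_Y).
E[Y | X=-8.0] = 2.8 + (-0.12)·(2.1/1.0)·(-8.0 − (-5.0)) = 2.8 + (-0.252)·(-3) = 3.5560.

3.5560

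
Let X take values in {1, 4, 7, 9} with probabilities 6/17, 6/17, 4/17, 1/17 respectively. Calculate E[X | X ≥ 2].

P(X ≥ 2) = 11/17.
Σ over the event: 4·6/17 + 7·4/17 + 9·1/17 = 61/17.
E[X | X ≥ 2] = (61/17) / (11/17) = 61/11.

61/11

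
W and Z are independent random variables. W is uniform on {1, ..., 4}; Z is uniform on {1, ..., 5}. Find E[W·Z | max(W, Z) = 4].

Outcomes with max(W, Z) = 4: (1,4), (2,4), (3,4), (4,1), (4,2), (4,3), (4,4), each with probability 1/20.
E[W·Z | max(W, Z) = 4] = (4 + 8 + 12 + 4 + 8 + 12 + 16) / 7 = 64/7.

64/7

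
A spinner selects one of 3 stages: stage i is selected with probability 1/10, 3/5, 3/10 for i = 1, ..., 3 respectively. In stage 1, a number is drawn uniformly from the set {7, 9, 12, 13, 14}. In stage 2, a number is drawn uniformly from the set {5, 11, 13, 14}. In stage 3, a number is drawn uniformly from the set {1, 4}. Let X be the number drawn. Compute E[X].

E[X | stage 1] = (7+9+12+13+14)/5 = 11.
E[X | stage 2] = (5+11+13+14)/4 = 43/4.
E[X | stage 3] = (1+4)/2 = 5/2.
By the law of total expectation,
E[X] = (1/10)·(11) + (3/5)·(43/4) + (3/10)·(5/2) = 83/10.

83/10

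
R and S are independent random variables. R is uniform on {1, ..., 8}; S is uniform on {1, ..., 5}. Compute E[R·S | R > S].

P(R > S) = 5/8.
Summing RS·P(x,y) over outcomes with R > S gives 10.
E[R·S | R > S] = (10) / (5/8) = 16.

16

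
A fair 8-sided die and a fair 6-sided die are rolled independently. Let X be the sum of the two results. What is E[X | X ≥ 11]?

12

P(X ≥ 11) = 5/24.
Σ over the event: 11·1/12 + 12·1/16 + 13·1/24 + 14·1/48 = 5/2.
E[X | X ≥ 11] = (5/2) / (5/24) = 12.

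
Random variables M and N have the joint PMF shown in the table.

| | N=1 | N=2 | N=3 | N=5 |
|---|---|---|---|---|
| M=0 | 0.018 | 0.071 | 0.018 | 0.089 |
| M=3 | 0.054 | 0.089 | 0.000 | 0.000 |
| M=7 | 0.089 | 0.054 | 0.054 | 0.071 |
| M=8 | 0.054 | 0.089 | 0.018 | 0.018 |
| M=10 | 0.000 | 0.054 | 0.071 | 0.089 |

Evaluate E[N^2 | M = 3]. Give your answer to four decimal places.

P(M = 3) = 0.143.
Σ N^2·P over the event = 1·(0.054) + 4·(0.089) = 0.410.
E[N^2 | M = 3] = (0.410) / (0.143) = 2.8671.

2.8671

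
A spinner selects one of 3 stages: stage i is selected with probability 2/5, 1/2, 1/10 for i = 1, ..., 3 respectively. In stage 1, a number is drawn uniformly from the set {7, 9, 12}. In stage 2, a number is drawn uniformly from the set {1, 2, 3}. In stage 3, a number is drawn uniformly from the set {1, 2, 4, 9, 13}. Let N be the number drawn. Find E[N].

797/150

E[N | stage 1] = (7+9+12)/3 = 28/3.
E[N | stage 2] = (1+2+3)/3 = 2.
E[N | stage 3] = (1+2+4+9+13)/5 = 29/5.
E[N] = (2/5)·(28/3) + (1/2)·(2) + (1/10)·(29/5) = 797/150.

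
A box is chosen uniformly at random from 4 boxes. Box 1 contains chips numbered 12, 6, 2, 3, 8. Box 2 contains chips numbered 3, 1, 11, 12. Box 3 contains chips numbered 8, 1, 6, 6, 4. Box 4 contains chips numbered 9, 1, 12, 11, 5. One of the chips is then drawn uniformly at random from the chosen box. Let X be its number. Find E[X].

511/80

E[X | box 1] = (12+6+2+3+8)/5 = 31/5.
E[X | box 2] = (3+1+11+12)/4 = 27/4.
E[X | box 3] = (8+1+6+6+4)/5 = 5.
E[X | box 4] = (9+1+12+11+5)/5 = 38/5.
E[X] = (1/4)·(31/5) + (1/4)·(27/4) + (1/4)·(5) + (1/4)·(38/5) = 511/80.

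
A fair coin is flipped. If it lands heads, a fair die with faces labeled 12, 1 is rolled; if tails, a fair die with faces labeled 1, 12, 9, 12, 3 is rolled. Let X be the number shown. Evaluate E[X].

E[X | heads] = (12+1)/2 = 13/2.
E[X | tails] = (1+12+9+12+3)/5 = 37/5.
E[X] = (1/2)·(13/2) + (1/2)·(37/5) = 139/20.

139/20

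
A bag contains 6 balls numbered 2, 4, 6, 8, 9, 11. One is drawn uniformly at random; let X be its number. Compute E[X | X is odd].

10

P(X is odd) = 1/3.
Σ over the event: 9·1/6 + 11·1/6 = 10/3.
E[X | X is odd] = (10/3) / (1/3) = 10.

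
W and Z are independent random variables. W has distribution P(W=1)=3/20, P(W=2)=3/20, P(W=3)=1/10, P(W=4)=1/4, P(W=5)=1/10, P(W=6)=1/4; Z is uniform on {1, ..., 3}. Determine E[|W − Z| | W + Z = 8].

24/7

P(W + Z = 8) = 7/60.
Summing |W−Z|·P(x,y) over outcomes with W + Z = 8 gives 2/5.
E[|W − Z| | W + Z = 8] = (2/5) / (7/60) = 24/7.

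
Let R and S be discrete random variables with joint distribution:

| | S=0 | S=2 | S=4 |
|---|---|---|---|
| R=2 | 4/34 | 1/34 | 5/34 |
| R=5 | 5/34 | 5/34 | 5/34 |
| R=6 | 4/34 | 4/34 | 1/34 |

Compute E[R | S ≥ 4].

P(S ≥ 4) = 11/34.
Σ R·P over the event = 2·(5/34) + 5·(5/34) + 6·(1/34) = 41/34.
E[R | S ≥ 4] = (41/34) / (11/34) = 41/11.

41/11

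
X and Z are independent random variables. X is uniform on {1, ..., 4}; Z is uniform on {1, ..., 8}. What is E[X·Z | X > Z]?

Outcomes with X > Z: (2,1), (3,1), (3,2), (4,1), (4,2), (4,3), each with probability 1/32.
E[X·Z | X > Z] = (2 + 3 + 6 + 4 + 8 + 12) / 6 = 35/6.

35/6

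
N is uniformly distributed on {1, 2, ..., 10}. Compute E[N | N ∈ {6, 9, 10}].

25/3

P(N ∈ {6, 9, 10}) = 3/10.
Σ over the event: 6·1/10 + 9·1/10 + 10·1/10 = 5/2.
E[N | N ∈ {6, 9, 10}] = (5/2) / (3/10) = 25/3.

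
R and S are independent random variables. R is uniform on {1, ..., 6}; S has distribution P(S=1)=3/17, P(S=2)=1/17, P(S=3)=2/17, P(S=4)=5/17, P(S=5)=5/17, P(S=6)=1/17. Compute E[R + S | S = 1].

9/2

P(S = 1) = 3/17.
Summing (R+S)·P(x,y) over outcomes with S = 1 gives 27/34.
E[R + S | S = 1] = (27/34) / (3/17) = 9/2.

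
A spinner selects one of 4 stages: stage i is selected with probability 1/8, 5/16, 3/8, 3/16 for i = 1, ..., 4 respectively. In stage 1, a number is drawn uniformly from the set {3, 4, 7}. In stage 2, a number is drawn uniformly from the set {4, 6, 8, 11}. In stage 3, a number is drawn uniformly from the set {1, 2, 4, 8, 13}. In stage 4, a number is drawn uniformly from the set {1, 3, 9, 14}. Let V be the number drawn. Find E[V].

2983/480

E[V | stage 1] = (3+4+7)/3 = 14/3.
E[V | stage 2] = (4+6+8+11)/4 = 29/4.
E[V | stage 3] = (1+2+4+8+13)/5 = 28/5.
E[V | stage 4] = (1+3+9+14)/4 = 27/4.
By the law of total expectation,
E[V] = (1/8)·(14/3) + (5/16)·(29/4) + (3/8)·(28/5) + (3/16)·(27/4) = 2983/480.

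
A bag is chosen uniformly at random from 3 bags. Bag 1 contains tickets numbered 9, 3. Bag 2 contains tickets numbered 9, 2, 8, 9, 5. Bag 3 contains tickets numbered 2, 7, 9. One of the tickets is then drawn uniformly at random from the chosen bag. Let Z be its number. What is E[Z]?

31/5

E[Z | bag 1] = (9+3)/2 = 6.
E[Z | bag 2] = (9+2+8+9+5)/5 = 33/5.
E[Z | bag 3] = (2+7+9)/3 = 6.
E[Z] = (1/3)·(6) + (1/3)·(33/5) + (1/3)·(6) = 31/5.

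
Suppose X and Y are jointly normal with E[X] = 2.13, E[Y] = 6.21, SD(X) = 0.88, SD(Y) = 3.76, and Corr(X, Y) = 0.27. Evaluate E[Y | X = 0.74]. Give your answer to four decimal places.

4.6064

For a bivariate normal, E[Y | X=x] = μ_Y + ρ·(σ_Y/σ_X)·(x − μ_X).
E[Y | X=0.74] = 6.21 + (0.27)·(3.76/0.88)·(0.74 − (2.13)) = 6.21 + (1.15364)·(-1.39) = 4.6064.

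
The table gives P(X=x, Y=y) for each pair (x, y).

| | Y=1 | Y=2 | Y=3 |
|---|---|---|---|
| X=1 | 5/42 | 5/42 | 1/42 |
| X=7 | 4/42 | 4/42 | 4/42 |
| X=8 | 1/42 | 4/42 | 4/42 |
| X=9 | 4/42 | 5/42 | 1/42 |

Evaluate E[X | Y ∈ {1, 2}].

187/32

P(Y ∈ {1, 2}) = 16/21.
Σ X·P over the event = 1·(5/42) + 1·(5/42) + 7·(4/42) + 7·(4/42) + 8·(1/42) + 8·(4/42) + 9·(4/42) + 9·(5/42) = 187/42.
E[X | Y ∈ {1, 2}] = (187/42) / (16/21) = 187/32.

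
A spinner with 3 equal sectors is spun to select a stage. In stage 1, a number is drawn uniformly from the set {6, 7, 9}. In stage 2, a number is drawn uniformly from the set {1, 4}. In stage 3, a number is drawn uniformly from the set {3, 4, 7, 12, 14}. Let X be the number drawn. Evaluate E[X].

107/18

E[X | stage 1] = (6+7+9)/3 = 22/3.
E[X | stage 2] = (1+4)/2 = 5/2.
E[X | stage 3] = (3+4+7+12+14)/5 = 8.
By the law of total expectation,
E[X] = (1/3)·(22/3) + (1/3)·(5/2) + (1/3)·(8) = 107/18.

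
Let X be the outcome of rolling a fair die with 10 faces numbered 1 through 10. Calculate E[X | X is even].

6

Given X is even, X is equally likely to be any of {2, 4, 6, 8, 10}.
E[X | X is even] = (2 + 4 + 6 + 8 + 10) / 5 = 6.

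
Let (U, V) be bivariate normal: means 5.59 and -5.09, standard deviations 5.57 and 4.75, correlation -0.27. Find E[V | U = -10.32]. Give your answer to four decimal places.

-1.4267

E[V | U=x] = μ_V + ρ(σ_V/σ_U)(x − μ_U) for jointly normal variables.
E[V | U=-10.32] = -5.09 + (-0.27)·(4.75/5.57)·(-10.32 − (5.59)) = -5.09 + (-0.23025)·(-15.91) = -1.4267.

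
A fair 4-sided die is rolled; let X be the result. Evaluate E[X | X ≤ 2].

Given X ≤ 2, X is equally likely to be any of {1, 2}.
E[X | X ≤ 2] = (1 + 2) / 2 = 3/2.

3/2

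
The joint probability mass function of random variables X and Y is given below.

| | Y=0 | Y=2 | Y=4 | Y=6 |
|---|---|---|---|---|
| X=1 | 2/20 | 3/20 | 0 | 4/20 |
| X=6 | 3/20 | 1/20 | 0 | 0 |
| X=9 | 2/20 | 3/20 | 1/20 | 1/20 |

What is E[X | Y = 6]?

P(Y = 6) = 1/4.
Σ X·P over the event = 1·(4/20) + 9·(1/20) = 13/20.
E[X | Y = 6] = (13/20) / (1/4) = 13/5.

13/5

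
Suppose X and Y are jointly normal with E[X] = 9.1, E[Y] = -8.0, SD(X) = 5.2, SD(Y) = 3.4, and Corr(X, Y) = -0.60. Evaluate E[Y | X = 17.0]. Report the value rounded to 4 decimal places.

The regression of Y on X has slope ρ·σ_Y/σ_X and passes through (μ_X, μ_Y).
E[Y | X=17.0] = -8.0 + (-0.60)·(3.4/5.2)·(17.0 − (9.1)) = -8.0 + (-0.39231)·(7.9) = -11.0992.

-11.0992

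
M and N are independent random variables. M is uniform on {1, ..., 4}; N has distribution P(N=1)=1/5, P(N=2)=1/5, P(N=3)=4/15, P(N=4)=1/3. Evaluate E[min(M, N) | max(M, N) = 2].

P(max(M, N) = 2) = 3/20.
Summing min(M,N)·P(x,y) over outcomes with max(M, N) = 2 gives 1/5.
E[min(M, N) | max(M, N) = 2] = (1/5) / (3/20) = 4/3.

4/3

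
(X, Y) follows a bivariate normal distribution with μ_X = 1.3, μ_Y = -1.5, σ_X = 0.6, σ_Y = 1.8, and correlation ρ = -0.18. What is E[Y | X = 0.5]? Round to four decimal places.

-1.0680

For a bivariate normal, E[Y | X=x] = μ_Y + ρ·(σ_Y/σ_X)·(x − μ_X).
E[Y | X=0.5] = -1.5 + (-0.18)·(1.8/0.6)·(0.5 − (1.3)) = -1.5 + (-0.54)·(-0.8) = -1.0680.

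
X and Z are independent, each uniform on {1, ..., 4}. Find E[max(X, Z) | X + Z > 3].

45/13

P(X + Z > 3) = 13/16.
Summing max(X,Z)·P(x,y) over outcomes with X + Z > 3 gives 45/16.
E[max(X, Z) | X + Z > 3] = (45/16) / (13/16) = 45/13.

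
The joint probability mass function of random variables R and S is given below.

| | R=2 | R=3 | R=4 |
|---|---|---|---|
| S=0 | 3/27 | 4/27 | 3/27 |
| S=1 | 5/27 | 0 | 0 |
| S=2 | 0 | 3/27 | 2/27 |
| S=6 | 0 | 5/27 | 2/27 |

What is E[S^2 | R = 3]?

P(R = 3) = 4/9.
Σ S^2·P over the event = 0·(4/27) + 4·(3/27) + 36·(5/27) = 64/9.
E[S^2 | R = 3] = (64/9) / (4/9) = 16.

16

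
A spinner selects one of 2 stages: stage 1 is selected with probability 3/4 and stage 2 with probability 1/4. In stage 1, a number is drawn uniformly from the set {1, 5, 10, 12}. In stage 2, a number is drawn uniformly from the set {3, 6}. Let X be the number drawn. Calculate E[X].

E[X | stage 1] = (1+5+10+12)/4 = 7.
E[X | stage 2] = (3+6)/2 = 9/2.
E[X] = (3/4)·(7) + (1/4)·(9/2) = 51/8.

51/8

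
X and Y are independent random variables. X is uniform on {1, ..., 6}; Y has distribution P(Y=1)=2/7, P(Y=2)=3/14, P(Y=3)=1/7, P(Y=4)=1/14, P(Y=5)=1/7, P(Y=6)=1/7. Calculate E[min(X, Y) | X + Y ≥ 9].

13/3

P(X + Y ≥ 9) = 3/14.
Summing min(X,Y)·P(x,y) over outcomes with X + Y ≥ 9 gives 13/14.
E[min(X, Y) | X + Y ≥ 9] = (13/14) / (3/14) = 13/3.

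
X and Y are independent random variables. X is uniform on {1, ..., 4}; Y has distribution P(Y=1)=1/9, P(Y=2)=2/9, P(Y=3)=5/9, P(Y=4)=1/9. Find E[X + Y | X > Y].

P(X > Y) = 1/3.
Summing (X+Y)·P(x,y) over outcomes with X > Y gives 23/12.
E[X + Y | X > Y] = (23/12) / (1/3) = 23/4.

23/4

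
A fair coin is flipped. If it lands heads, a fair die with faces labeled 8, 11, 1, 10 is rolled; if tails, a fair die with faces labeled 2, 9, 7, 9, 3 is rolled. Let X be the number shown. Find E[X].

E[X | heads] = (8+11+1+10)/4 = 15/2.
E[X | tails] = (2+9+7+9+3)/5 = 6.
E[X] = (1/2)·(15/2) + (1/2)·(6) = 27/4.

27/4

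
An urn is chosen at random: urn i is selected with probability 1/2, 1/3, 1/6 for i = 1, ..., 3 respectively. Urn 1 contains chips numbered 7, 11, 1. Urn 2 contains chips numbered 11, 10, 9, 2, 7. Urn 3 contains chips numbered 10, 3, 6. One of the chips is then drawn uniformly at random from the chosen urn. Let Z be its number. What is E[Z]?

307/45

E[Z | urn 1] = (7+11+1)/3 = 19/3.
E[Z | urn 2] = (11+10+9+2+7)/5 = 39/5.
E[Z | urn 3] = (10+3+6)/3 = 19/3.
E[Z] = (1/2)·(19/3) + (1/3)·(39/5) + (1/6)·(19/3) = 307/45.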